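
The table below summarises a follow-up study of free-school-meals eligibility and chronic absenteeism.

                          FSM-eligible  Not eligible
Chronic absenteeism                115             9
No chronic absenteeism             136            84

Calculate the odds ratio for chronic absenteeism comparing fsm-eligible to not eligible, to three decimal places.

Reading the table with exposure as columns: a = 115 (FSM-eligible, case), b = 136 (FSM-eligible, non-case), c = 9 (Not eligible, case), d = 84.
OR = (a·d)/(b·c) = (115 × 84) / (136 × 9) = 9660 / 1224 = 7.89216
The odds of chronic absenteeism are about 7.89 times as high in the fsm-eligible group.

7.892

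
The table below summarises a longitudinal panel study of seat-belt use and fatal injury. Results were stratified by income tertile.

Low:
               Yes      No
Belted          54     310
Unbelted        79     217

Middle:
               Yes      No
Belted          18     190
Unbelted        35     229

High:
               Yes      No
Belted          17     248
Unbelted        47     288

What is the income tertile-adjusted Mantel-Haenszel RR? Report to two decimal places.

0.55

RR_MH = Σ(aᵢ·n₀ᵢ/nᵢ) / Σ(cᵢ·n₁ᵢ/nᵢ), with n₁ᵢ = aᵢ+bᵢ (exposed), n₀ᵢ = cᵢ+dᵢ (unexposed), nᵢ = n₁ᵢ+n₀ᵢ.
Stratum 1 (Low): n₁ = 364, n₀ = 296, n = 660; a·n₀/n = 54·296/660 = 24.2182; c·n₁/n = 79·364/660 = 43.5697
Stratum 2 (Middle): n₁ = 208, n₀ = 264, n = 472; a·n₀/n = 18·264/472 = 10.0678; c·n₁/n = 35·208/472 = 15.4237
Stratum 3 (High): n₁ = 265, n₀ = 335, n = 600; a·n₀/n = 17·335/600 = 9.4917; c·n₁/n = 47·265/600 = 20.7583
RR_MH = (24.2182 + 10.0678 + 9.4917) / (43.5697 + 15.4237 + 20.7583) = 43.7776 / 79.7518 = 0.54892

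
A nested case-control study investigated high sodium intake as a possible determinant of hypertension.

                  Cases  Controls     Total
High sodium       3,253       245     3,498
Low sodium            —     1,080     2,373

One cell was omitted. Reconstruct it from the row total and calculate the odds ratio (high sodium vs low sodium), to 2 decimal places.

The missing cell is in the unexposed row: 2373 − 1080 = 1293.
So a = 3253, b = 245, c = 1293, d = 1080.
OR = (a·d)/(b·c) = (3253 × 1080) / (245 × 1293) = 3513240 / 316785 = 11.09030

11.09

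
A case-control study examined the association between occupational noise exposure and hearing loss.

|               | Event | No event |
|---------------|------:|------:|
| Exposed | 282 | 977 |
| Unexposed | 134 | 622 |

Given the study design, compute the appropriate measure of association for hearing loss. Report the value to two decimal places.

Cells: a = 282, b = 977, c = 134, d = 622.
This is a case-control study: participants were sampled on outcome status, so risks in the source population cannot be estimated directly — relative risk is not valid here. The odds ratio is the appropriate measure.
OR = (a·d)/(b·c) = (282 × 622) / (977 × 134) = 175404 / 130918 = 1.33980

1.34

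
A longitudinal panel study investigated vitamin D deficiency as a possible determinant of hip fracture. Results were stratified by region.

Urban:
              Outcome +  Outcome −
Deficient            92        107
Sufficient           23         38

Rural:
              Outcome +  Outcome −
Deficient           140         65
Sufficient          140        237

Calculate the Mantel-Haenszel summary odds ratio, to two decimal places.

2.81

OR_MH = Σ(aᵢdᵢ/nᵢ) / Σ(bᵢcᵢ/nᵢ), where nᵢ is the stratum total.
Stratum 1 (Urban): n = 260; a·d/n = 92·38/260 = 13.4462; b·c/n = 107·23/260 = 9.4654
Stratum 2 (Rural): n = 582; a·d/n = 140·237/582 = 57.0103; b·c/n = 65·140/582 = 15.6357
OR_MH = (13.4462 + 57.0103) / (9.4654 + 15.6357) = 70.4565 / 25.1011 = 2.80690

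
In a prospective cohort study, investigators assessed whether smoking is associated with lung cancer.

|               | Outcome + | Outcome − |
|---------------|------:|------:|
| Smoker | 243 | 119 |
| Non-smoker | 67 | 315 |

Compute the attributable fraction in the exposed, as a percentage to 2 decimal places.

73.87

Cells: a = 243, b = 119, c = 67, d = 315.
Risk in exposed = 243/362 = 0.67127; risk in unexposed = 67/382 = 0.17539.
RR = 0.67127/0.17539 = 3.82724
AR% = (RR − 1)/RR × 100 = (3.82724 − 1)/3.82724 × 100 = 73.8715%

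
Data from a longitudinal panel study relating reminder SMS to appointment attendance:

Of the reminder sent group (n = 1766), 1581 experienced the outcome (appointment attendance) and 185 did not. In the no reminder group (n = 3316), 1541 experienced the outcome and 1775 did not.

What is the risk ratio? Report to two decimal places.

From the description: a = 1581, b = 185, c = 1541, d = 1775.
Risk in exposed = 1581/1766 = 0.89524; risk in unexposed = 1541/3316 = 0.46472.
RR = 0.89524 / 0.46472 = 1.92643
The risk among the exposed is 1.93 times that among the unexposed.

1.93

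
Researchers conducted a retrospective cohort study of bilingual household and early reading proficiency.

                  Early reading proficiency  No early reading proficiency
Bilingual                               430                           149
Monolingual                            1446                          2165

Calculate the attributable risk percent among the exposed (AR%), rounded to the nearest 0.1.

46.1

Cells: a = 430, b = 149, c = 1446, d = 2165.
Risk in exposed = 430/579 = 0.74266; risk in unexposed = 1446/3611 = 0.40044.
RR = 0.74266/0.40044 = 1.85460
AR% = (RR − 1)/RR × 100 = (1.85460 − 1)/1.85460 × 100 = 46.0799%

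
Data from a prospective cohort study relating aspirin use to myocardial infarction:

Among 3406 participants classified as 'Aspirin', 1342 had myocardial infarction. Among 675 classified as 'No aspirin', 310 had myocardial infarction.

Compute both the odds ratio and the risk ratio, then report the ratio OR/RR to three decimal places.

From the description: a = 1342, b = 2064, c = 310, d = 365.
OR = (1342·365)/(2064·310) = 489830/639840 = 0.76555
Risk in exposed = 1342/3406 = 0.39401; risk in unexposed = 310/675 = 0.45926; RR = 0.85793
OR/RR = 0.76555 / 0.85793 = 0.89233
The outcome is not rare, so the OR lies further from 1 than the RR.

0.892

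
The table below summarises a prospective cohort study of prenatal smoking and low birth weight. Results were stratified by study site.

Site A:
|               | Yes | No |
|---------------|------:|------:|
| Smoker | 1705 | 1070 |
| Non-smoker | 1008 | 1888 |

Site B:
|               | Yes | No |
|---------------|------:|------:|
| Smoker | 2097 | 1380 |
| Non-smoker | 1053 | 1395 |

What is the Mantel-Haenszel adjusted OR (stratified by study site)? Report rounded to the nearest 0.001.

OR_MH = Σ(aᵢdᵢ/nᵢ) / Σ(bᵢcᵢ/nᵢ), where nᵢ is the stratum total.
Stratum 1 (Site A): n = 5671; a·d/n = 1705·1888/5671 = 567.6318; b·c/n = 1070·1008/5671 = 190.1887
Stratum 2 (Site B): n = 5925; a·d/n = 2097·1395/5925 = 493.7241; b·c/n = 1380·1053/5925 = 245.2557
OR_MH = (567.6318 + 493.7241) / (190.1887 + 245.2557) = 1061.3559 / 435.4444 = 2.43741

2.437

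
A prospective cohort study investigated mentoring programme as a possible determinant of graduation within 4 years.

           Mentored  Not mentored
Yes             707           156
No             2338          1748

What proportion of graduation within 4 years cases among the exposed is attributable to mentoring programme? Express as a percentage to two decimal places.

Reading the table with exposure as columns: a = 707 (Mentored, case), b = 2338 (Mentored, non-case), c = 156 (Not mentored, case), d = 1748.
Risk in exposed = 707/3045 = 0.23218; risk in unexposed = 156/1904 = 0.08193.
RR = 0.23218/0.08193 = 2.83383
AR% = (RR − 1)/RR × 100 = (2.83383 − 1)/2.83383 × 100 = 64.7121%

64.71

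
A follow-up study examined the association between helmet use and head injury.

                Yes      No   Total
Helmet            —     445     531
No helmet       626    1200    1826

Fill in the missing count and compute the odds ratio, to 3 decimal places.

The missing cell is in the exposed row: 531 − 445 = 86.
So a = 86, b = 445, c = 626, d = 1200.
OR = (a·d)/(b·c) = (86 × 1200) / (445 × 626) = 103200 / 278570 = 0.37046

0.370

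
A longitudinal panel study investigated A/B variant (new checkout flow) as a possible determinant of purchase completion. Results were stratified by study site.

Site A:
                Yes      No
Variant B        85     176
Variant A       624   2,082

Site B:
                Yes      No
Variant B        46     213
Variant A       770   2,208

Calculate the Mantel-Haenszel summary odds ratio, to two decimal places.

OR_MH = Σ(aᵢdᵢ/nᵢ) / Σ(bᵢcᵢ/nᵢ), where nᵢ is the stratum total.
Stratum 1 (Site A): n = 2967; a·d/n = 85·2082/2967 = 59.6461; b·c/n = 176·624/2967 = 37.0152
Stratum 2 (Site B): n = 3237; a·d/n = 46·2208/3237 = 31.3772; b·c/n = 213·770/3237 = 50.6673
OR_MH = (59.6461 + 31.3772) / (37.0152 + 50.6673) = 91.0233 / 87.6825 = 1.03810

1.04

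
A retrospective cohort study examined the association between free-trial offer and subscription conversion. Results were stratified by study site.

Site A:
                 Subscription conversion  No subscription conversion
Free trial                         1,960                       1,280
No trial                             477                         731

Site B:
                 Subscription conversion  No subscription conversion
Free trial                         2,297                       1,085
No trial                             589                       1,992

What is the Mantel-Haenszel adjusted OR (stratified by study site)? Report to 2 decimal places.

4.46

OR_MH = Σ(aᵢdᵢ/nᵢ) / Σ(bᵢcᵢ/nᵢ), where nᵢ is the stratum total.
Stratum 1 (Site A): n = 4448; a·d/n = 1960·731/4448 = 322.1133; b·c/n = 1280·477/4448 = 137.2662
Stratum 2 (Site B): n = 5963; a·d/n = 2297·1992/5963 = 767.3359; b·c/n = 1085·589/5963 = 107.1717
OR_MH = (322.1133 + 767.3359) / (137.2662 + 107.1717) = 1089.4492 / 244.4379 = 4.45696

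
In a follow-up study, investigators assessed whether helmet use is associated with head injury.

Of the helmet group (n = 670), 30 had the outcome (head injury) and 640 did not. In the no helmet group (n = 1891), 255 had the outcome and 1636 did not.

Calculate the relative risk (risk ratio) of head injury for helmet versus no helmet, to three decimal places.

From the description: a = 30, b = 640, c = 255, d = 1636.
Risk in exposed = 30/670 = 0.04478; risk in unexposed = 255/1891 = 0.13485.
RR = 0.04478 / 0.13485 = 0.33205
The risk is 67% lower among the exposed than among the unexposed.

0.332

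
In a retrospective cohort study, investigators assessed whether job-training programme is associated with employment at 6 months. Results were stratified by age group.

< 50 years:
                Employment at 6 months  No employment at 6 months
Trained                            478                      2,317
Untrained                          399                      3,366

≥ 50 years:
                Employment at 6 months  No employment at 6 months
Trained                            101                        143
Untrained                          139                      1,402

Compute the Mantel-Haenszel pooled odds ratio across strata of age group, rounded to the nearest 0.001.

OR_MH = Σ(aᵢdᵢ/nᵢ) / Σ(bᵢcᵢ/nᵢ), where nᵢ is the stratum total.
Stratum 1 (< 50 years): n = 6560; a·d/n = 478·3366/6560 = 245.2665; b·c/n = 2317·399/6560 = 140.9273
Stratum 2 (≥ 50 years): n = 1785; a·d/n = 101·1402/1785 = 79.3289; b·c/n = 143·139/1785 = 11.1356
OR_MH = (245.2665 + 79.3289) / (140.9273 + 11.1356) = 324.5953 / 152.0629 = 2.13461

2.135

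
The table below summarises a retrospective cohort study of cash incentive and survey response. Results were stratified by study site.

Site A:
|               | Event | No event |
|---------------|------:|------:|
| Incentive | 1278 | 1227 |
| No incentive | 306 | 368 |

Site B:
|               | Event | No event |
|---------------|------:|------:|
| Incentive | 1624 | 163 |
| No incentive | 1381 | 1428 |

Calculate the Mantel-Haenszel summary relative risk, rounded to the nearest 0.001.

RR_MH = Σ(aᵢ·n₀ᵢ/nᵢ) / Σ(cᵢ·n₁ᵢ/nᵢ), with n₁ᵢ = aᵢ+bᵢ (exposed), n₀ᵢ = cᵢ+dᵢ (unexposed), nᵢ = n₁ᵢ+n₀ᵢ.
Stratum 1 (Site A): n₁ = 2505, n₀ = 674, n = 3179; a·n₀/n = 1278·674/3179 = 270.9569; c·n₁/n = 306·2505/3179 = 241.1230
Stratum 2 (Site B): n₁ = 1787, n₀ = 2809, n = 4596; a·n₀/n = 1624·2809/4596 = 992.5622; c·n₁/n = 1381·1787/4596 = 536.9554
RR_MH = (270.9569 + 992.5622) / (241.1230 + 536.9554) = 1263.5191 / 778.0784 = 1.62390

1.624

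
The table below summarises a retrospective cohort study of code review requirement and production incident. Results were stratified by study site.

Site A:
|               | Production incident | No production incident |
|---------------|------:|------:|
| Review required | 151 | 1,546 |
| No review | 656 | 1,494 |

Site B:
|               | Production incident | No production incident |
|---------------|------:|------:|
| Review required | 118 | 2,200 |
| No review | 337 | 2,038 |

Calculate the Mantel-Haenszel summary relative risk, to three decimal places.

RR_MH = Σ(aᵢ·n₀ᵢ/nᵢ) / Σ(cᵢ·n₁ᵢ/nᵢ), with n₁ᵢ = aᵢ+bᵢ (exposed), n₀ᵢ = cᵢ+dᵢ (unexposed), nᵢ = n₁ᵢ+n₀ᵢ.
Stratum 1 (Site A): n₁ = 1697, n₀ = 2150, n = 3847; a·n₀/n = 151·2150/3847 = 84.3904; c·n₁/n = 656·1697/3847 = 289.3767
Stratum 2 (Site B): n₁ = 2318, n₀ = 2375, n = 4693; a·n₀/n = 118·2375/4693 = 59.7166; c·n₁/n = 337·2318/4693 = 166.4534
RR_MH = (84.3904 + 59.7166) / (289.3767 + 166.4534) = 144.1070 / 455.8301 = 0.31614

0.316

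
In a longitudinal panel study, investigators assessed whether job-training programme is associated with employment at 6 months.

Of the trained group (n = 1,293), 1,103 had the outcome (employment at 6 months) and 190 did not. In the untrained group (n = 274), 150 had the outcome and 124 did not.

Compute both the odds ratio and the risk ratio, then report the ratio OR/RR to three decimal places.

3.080

From the description: a = 1103, b = 190, c = 150, d = 124.
OR = (1103·124)/(190·150) = 136772/28500 = 4.79902
Risk in exposed = 1103/1293 = 0.85305; risk in unexposed = 150/274 = 0.54745; RR = 1.55825
OR/RR = 4.79902 / 1.55825 = 3.07975
The outcome is not rare, so the OR lies further from 1 than the RR.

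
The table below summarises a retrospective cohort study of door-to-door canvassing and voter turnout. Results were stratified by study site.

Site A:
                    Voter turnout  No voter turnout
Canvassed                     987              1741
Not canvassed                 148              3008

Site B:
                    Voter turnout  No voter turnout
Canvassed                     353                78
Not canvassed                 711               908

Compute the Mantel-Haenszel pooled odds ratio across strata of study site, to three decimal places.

OR_MH = Σ(aᵢdᵢ/nᵢ) / Σ(bᵢcᵢ/nᵢ), where nᵢ is the stratum total.
Stratum 1 (Site A): n = 5884; a·d/n = 987·3008/5884 = 504.5710; b·c/n = 1741·148/5884 = 43.7913
Stratum 2 (Site B): n = 2050; a·d/n = 353·908/2050 = 156.3532; b·c/n = 78·711/2050 = 27.0527
OR_MH = (504.5710 + 156.3532) / (43.7913 + 27.0527) = 660.9242 / 70.8440 = 9.32929

9.329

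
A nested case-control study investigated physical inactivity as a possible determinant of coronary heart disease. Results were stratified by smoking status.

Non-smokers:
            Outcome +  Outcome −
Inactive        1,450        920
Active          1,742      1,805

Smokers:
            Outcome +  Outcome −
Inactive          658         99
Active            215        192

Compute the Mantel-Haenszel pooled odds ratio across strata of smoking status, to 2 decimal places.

OR_MH = Σ(aᵢdᵢ/nᵢ) / Σ(bᵢcᵢ/nᵢ), where nᵢ is the stratum total.
Stratum 1 (Non-smokers): n = 5917; a·d/n = 1450·1805/5917 = 442.3272; b·c/n = 920·1742/5917 = 270.8535
Stratum 2 (Smokers): n = 1164; a·d/n = 658·192/1164 = 108.5361; b·c/n = 99·215/1164 = 18.2861
OR_MH = (442.3272 + 108.5361) / (270.8535 + 18.2861) = 550.8633 / 289.1396 = 1.90518

1.91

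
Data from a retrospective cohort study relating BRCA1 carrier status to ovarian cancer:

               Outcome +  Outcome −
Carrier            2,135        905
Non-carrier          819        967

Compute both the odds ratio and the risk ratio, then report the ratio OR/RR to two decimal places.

1.82

Cells: a = 2135, b = 905, c = 819, d = 967.
OR = (2135·967)/(905·819) = 2064545/741195 = 2.78543
Risk in exposed = 2135/3040 = 0.70230; risk in unexposed = 819/1786 = 0.45857; RR = 1.53152
OR/RR = 2.78543 / 1.53152 = 1.81874
The outcome is not rare, so the OR lies further from 1 than the RR.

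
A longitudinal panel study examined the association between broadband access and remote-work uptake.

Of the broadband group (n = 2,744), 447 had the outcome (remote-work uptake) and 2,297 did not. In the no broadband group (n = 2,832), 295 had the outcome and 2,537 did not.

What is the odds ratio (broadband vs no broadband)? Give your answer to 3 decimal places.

1.674

From the description: a = 447, b = 2297, c = 295, d = 2537.
OR = (a·d)/(b·c) = (447 × 2537) / (2297 × 295) = 1134039 / 677615 = 1.67357
The odds of remote-work uptake are about 1.67 times as high in the broadband group.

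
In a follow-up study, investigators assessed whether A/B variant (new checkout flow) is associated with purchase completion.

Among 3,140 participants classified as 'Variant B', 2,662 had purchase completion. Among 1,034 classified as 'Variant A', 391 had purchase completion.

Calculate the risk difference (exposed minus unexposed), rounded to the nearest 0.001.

From the description: a = 2662, b = 478, c = 391, d = 643.
Risk in exposed = 2662/3140 = 0.847771; risk in unexposed = 391/1034 = 0.378143.
Risk difference = 0.847771 − 0.378143 = 0.469628

0.470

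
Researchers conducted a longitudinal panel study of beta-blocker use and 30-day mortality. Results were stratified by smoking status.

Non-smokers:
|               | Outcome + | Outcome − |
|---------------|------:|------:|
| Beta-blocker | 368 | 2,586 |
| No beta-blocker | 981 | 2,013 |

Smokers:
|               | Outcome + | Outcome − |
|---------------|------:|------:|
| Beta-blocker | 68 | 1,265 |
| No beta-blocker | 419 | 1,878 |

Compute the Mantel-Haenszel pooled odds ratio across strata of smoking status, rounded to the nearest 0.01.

0.28

OR_MH = Σ(aᵢdᵢ/nᵢ) / Σ(bᵢcᵢ/nᵢ), where nᵢ is the stratum total.
Stratum 1 (Non-smokers): n = 5948; a·d/n = 368·2013/5948 = 124.5434; b·c/n = 2586·981/5948 = 426.5074
Stratum 2 (Smokers): n = 3630; a·d/n = 68·1878/3630 = 35.1802; b·c/n = 1265·419/3630 = 146.0152
OR_MH = (124.5434 + 35.1802) / (426.5074 + 146.0152) = 159.7235 / 572.5225 = 0.27898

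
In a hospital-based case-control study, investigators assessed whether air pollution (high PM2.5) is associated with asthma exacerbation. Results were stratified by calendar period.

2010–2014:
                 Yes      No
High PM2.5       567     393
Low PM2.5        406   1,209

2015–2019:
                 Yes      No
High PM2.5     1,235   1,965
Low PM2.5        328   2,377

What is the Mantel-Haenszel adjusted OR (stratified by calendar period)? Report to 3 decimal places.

4.461

OR_MH = Σ(aᵢdᵢ/nᵢ) / Σ(bᵢcᵢ/nᵢ), where nᵢ is the stratum total.
Stratum 1 (2010–2014): n = 2575; a·d/n = 567·1209/2575 = 266.2148; b·c/n = 393·406/2575 = 61.9643
Stratum 2 (2015–2019): n = 5905; a·d/n = 1235·2377/5905 = 497.1372; b·c/n = 1965·328/5905 = 109.1482
OR_MH = (266.2148 + 497.1372) / (61.9643 + 109.1482) = 763.3519 / 171.1125 = 4.46111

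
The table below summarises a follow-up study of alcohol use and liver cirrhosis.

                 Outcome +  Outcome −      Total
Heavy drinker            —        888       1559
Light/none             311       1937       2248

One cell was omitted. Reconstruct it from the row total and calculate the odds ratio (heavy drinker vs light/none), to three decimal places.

The missing cell is in the exposed row: 1559 − 888 = 671.
So a = 671, b = 888, c = 311, d = 1937.
OR = (a·d)/(b·c) = (671 × 1937) / (888 × 311) = 1299727 / 276168 = 4.70629

4.706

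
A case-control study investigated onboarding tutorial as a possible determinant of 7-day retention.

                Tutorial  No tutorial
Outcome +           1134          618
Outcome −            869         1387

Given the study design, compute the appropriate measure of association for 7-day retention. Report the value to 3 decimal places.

2.929

Reading the table with exposure as columns: a = 1134 (Tutorial, case), b = 869 (Tutorial, non-case), c = 618 (No tutorial, case), d = 1387.
This is a case-control study: participants were sampled on outcome status, so risks in the source population cannot be estimated directly — relative risk is not valid here. The odds ratio is the appropriate measure.
OR = (a·d)/(b·c) = (1134 × 1387) / (869 × 618) = 1572858 / 537042 = 2.92874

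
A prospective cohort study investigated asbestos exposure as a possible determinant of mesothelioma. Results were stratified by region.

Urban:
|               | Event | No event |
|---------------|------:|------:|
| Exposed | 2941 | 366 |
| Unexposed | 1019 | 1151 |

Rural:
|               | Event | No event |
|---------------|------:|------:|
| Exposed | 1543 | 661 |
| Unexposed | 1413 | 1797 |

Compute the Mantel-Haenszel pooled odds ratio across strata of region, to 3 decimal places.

OR_MH = Σ(aᵢdᵢ/nᵢ) / Σ(bᵢcᵢ/nᵢ), where nᵢ is the stratum total.
Stratum 1 (Urban): n = 5477; a·d/n = 2941·1151/5477 = 618.0557; b·c/n = 366·1019/5477 = 68.0946
Stratum 2 (Rural): n = 5414; a·d/n = 1543·1797/5414 = 512.1483; b·c/n = 661·1413/5414 = 172.5144
OR_MH = (618.0557 + 512.1483) / (68.0946 + 172.5144) = 1130.2040 / 240.6090 = 4.69726

4.697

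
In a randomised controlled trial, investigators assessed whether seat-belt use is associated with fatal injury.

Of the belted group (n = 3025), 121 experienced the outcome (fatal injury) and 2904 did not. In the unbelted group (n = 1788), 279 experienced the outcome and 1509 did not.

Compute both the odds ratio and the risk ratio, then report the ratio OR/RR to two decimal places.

From the description: a = 121, b = 2904, c = 279, d = 1509.
OR = (121·1509)/(2904·279) = 182589/810216 = 0.22536
Risk in exposed = 121/3025 = 0.04000; risk in unexposed = 279/1788 = 0.15604; RR = 0.25634
OR/RR = 0.22536 / 0.25634 = 0.87912
The outcome is not rare, so the OR lies further from 1 than the RR.

0.88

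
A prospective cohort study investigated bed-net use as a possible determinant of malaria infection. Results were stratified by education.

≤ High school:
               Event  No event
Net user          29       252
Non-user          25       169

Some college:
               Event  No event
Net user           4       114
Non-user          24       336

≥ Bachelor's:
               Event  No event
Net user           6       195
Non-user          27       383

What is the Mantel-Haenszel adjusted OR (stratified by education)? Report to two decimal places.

OR_MH = Σ(aᵢdᵢ/nᵢ) / Σ(bᵢcᵢ/nᵢ), where nᵢ is the stratum total.
Stratum 1 (≤ High school): n = 475; a·d/n = 29·169/475 = 10.3179; b·c/n = 252·25/475 = 13.2632
Stratum 2 (Some college): n = 478; a·d/n = 4·336/478 = 2.8117; b·c/n = 114·24/478 = 5.7238
Stratum 3 (≥ Bachelor's): n = 611; a·d/n = 6·383/611 = 3.7610; b·c/n = 195·27/611 = 8.6170
OR_MH = (10.3179 + 2.8117 + 3.7610) / (13.2632 + 5.7238 + 8.6170) = 16.8907 / 27.6040 = 0.61189

0.61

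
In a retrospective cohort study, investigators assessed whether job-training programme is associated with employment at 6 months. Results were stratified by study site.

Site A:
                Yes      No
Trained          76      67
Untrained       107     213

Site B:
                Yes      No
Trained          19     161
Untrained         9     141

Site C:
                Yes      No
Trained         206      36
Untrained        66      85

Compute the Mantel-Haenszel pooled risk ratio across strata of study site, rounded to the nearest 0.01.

1.79

RR_MH = Σ(aᵢ·n₀ᵢ/nᵢ) / Σ(cᵢ·n₁ᵢ/nᵢ), with n₁ᵢ = aᵢ+bᵢ (exposed), n₀ᵢ = cᵢ+dᵢ (unexposed), nᵢ = n₁ᵢ+n₀ᵢ.
Stratum 1 (Site A): n₁ = 143, n₀ = 320, n = 463; a·n₀/n = 76·320/463 = 52.5270; c·n₁/n = 107·143/463 = 33.0475
Stratum 2 (Site B): n₁ = 180, n₀ = 150, n = 330; a·n₀/n = 19·150/330 = 8.6364; c·n₁/n = 9·180/330 = 4.9091
Stratum 3 (Site C): n₁ = 242, n₀ = 151, n = 393; a·n₀/n = 206·151/393 = 79.1501; c·n₁/n = 66·242/393 = 40.6412
RR_MH = (52.5270 + 8.6364 + 79.1501) / (33.0475 + 4.9091 + 40.6412) = 140.3135 / 78.5978 = 1.78521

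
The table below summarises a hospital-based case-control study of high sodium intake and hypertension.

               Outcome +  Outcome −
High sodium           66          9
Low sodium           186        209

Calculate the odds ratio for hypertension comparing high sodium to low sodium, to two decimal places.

8.24

Cells: a = 66, b = 9, c = 186, d = 209.
OR = (a·d)/(b·c) = (66 × 209) / (9 × 186) = 13794 / 1674 = 8.24014
The odds of hypertension are about 8.24 times as high in the high sodium group.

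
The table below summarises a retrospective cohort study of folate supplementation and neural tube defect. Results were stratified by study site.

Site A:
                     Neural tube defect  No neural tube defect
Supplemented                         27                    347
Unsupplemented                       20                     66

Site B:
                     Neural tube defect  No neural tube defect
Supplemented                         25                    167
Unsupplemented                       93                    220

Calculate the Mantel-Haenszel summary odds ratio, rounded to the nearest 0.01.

OR_MH = Σ(aᵢdᵢ/nᵢ) / Σ(bᵢcᵢ/nᵢ), where nᵢ is the stratum total.
Stratum 1 (Site A): n = 460; a·d/n = 27·66/460 = 3.8739; b·c/n = 347·20/460 = 15.0870
Stratum 2 (Site B): n = 505; a·d/n = 25·220/505 = 10.8911; b·c/n = 167·93/505 = 30.7545
OR_MH = (3.8739 + 10.8911) / (15.0870 + 30.7545) = 14.7650 / 45.8414 = 0.32209

0.32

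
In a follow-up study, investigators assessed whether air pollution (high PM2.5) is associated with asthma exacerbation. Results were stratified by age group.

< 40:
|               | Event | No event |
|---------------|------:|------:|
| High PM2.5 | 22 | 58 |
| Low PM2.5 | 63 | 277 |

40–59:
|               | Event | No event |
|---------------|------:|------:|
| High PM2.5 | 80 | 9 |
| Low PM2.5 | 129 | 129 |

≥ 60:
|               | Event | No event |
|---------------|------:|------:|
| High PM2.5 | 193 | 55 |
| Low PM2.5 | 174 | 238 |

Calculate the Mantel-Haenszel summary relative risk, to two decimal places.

1.79

RR_MH = Σ(aᵢ·n₀ᵢ/nᵢ) / Σ(cᵢ·n₁ᵢ/nᵢ), with n₁ᵢ = aᵢ+bᵢ (exposed), n₀ᵢ = cᵢ+dᵢ (unexposed), nᵢ = n₁ᵢ+n₀ᵢ.
Stratum 1 (< 40): n₁ = 80, n₀ = 340, n = 420; a·n₀/n = 22·340/420 = 17.8095; c·n₁/n = 63·80/420 = 12.0000
Stratum 2 (40–59): n₁ = 89, n₀ = 258, n = 347; a·n₀/n = 80·258/347 = 59.4813; c·n₁/n = 129·89/347 = 33.0865
Stratum 3 (≥ 60): n₁ = 248, n₀ = 412, n = 660; a·n₀/n = 193·412/660 = 120.4788; c·n₁/n = 174·248/660 = 65.3818
RR_MH = (17.8095 + 59.4813 + 120.4788) / (12.0000 + 33.0865 + 65.3818) = 197.7696 / 110.4683 = 1.79028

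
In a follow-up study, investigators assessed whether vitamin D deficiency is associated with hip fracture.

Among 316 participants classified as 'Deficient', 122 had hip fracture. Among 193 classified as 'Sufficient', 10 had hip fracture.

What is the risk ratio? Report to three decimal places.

7.451

From the description: a = 122, b = 194, c = 10, d = 183.
Risk in exposed = 122/316 = 0.38608; risk in unexposed = 10/193 = 0.05181.
RR = 0.38608 / 0.05181 = 7.45127
The risk among the exposed is 7.45 times that among the unexposed.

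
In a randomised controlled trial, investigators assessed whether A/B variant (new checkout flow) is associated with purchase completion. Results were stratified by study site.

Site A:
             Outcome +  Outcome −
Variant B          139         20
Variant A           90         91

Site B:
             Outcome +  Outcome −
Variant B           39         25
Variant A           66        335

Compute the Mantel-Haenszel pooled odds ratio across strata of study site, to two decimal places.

7.38

OR_MH = Σ(aᵢdᵢ/nᵢ) / Σ(bᵢcᵢ/nᵢ), where nᵢ is the stratum total.
Stratum 1 (Site A): n = 340; a·d/n = 139·91/340 = 37.2029; b·c/n = 20·90/340 = 5.2941
Stratum 2 (Site B): n = 465; a·d/n = 39·335/465 = 28.0968; b·c/n = 25·66/465 = 3.5484
OR_MH = (37.2029 + 28.0968) / (5.2941 + 3.5484) = 65.2997 / 8.8425 = 7.38475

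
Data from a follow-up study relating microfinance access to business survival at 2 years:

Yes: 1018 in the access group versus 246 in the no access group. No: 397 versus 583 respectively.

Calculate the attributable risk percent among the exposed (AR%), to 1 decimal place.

From the description: a = 1018, b = 397, c = 246, d = 583.
Risk in exposed = 1018/1415 = 0.71943; risk in unexposed = 246/829 = 0.29674.
RR = 0.71943/0.29674 = 2.42444
AR% = (RR − 1)/RR × 100 = (2.42444 − 1)/2.42444 × 100 = 58.7533%

58.8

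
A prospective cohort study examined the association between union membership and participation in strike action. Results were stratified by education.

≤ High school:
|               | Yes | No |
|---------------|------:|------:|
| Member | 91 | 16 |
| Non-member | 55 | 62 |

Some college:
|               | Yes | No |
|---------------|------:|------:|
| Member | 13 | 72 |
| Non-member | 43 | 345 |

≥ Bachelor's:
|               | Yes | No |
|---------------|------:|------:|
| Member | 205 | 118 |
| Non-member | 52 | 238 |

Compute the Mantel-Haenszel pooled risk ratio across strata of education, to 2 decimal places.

RR_MH = Σ(aᵢ·n₀ᵢ/nᵢ) / Σ(cᵢ·n₁ᵢ/nᵢ), with n₁ᵢ = aᵢ+bᵢ (exposed), n₀ᵢ = cᵢ+dᵢ (unexposed), nᵢ = n₁ᵢ+n₀ᵢ.
Stratum 1 (≤ High school): n₁ = 107, n₀ = 117, n = 224; a·n₀/n = 91·117/224 = 47.5312; c·n₁/n = 55·107/224 = 26.2723
Stratum 2 (Some college): n₁ = 85, n₀ = 388, n = 473; a·n₀/n = 13·388/473 = 10.6638; c·n₁/n = 43·85/473 = 7.7273
Stratum 3 (≥ Bachelor's): n₁ = 323, n₀ = 290, n = 613; a·n₀/n = 205·290/613 = 96.9821; c·n₁/n = 52·323/613 = 27.3997
RR_MH = (47.5312 + 10.6638 + 96.9821) / (26.2723 + 7.7273 + 27.3997) = 155.1772 / 61.3993 = 2.52735

2.53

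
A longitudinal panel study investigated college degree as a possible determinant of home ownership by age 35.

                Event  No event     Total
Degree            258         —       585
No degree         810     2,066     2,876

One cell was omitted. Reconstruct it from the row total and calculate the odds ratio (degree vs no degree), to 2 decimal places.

The missing cell is in the exposed row: 585 − 258 = 327.
So a = 258, b = 327, c = 810, d = 2066.
OR = (a·d)/(b·c) = (258 × 2066) / (327 × 810) = 533028 / 264870 = 2.01241

2.01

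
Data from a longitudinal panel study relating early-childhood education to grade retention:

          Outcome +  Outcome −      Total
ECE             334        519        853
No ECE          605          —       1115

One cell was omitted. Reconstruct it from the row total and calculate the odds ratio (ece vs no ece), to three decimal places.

0.542

The missing cell is in the unexposed row: 1115 − 605 = 510.
So a = 334, b = 519, c = 605, d = 510.
OR = (a·d)/(b·c) = (334 × 510) / (519 × 605) = 170340 / 313995 = 0.54249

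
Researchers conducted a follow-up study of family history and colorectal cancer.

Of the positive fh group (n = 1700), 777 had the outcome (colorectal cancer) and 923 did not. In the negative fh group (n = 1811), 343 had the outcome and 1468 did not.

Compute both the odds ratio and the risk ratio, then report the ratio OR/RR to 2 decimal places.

1.49

From the description: a = 777, b = 923, c = 343, d = 1468.
OR = (777·1468)/(923·343) = 1140636/316589 = 3.60289
Risk in exposed = 777/1700 = 0.45706; risk in unexposed = 343/1811 = 0.18940; RR = 2.41322
OR/RR = 3.60289 / 2.41322 = 1.49298
The outcome is not rare, so the OR lies further from 1 than the RR.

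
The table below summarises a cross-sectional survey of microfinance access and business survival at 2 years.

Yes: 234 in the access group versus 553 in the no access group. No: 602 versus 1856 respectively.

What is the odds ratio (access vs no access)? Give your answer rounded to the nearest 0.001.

1.305

From the description: a = 234, b = 602, c = 553, d = 1856.
OR = (a·d)/(b·c) = (234 × 1856) / (602 × 553) = 434304 / 332906 = 1.30458
The odds of business survival at 2 years are about 1.30 times as high in the access group.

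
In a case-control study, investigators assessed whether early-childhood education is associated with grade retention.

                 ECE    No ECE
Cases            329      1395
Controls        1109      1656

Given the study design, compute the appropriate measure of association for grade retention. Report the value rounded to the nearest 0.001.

0.352

Reading the table with exposure as columns: a = 329 (ECE, case), b = 1109 (ECE, non-case), c = 1395 (No ECE, case), d = 1656.
This is a case-control study: participants were sampled on outcome status, so risks in the source population cannot be estimated directly — relative risk is not valid here. The odds ratio is the appropriate measure.
OR = (a·d)/(b·c) = (329 × 1656) / (1109 × 1395) = 544824 / 1547055 = 0.35217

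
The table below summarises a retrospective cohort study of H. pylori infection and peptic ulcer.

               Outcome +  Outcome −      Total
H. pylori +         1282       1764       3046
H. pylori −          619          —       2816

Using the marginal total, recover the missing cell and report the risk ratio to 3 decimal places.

1.915

The missing cell is in the unexposed row: 2816 − 619 = 2197.
So a = 1282, b = 1764, c = 619, d = 2197.
RR = [a/(a+b)] / [c/(c+d)] = (1282/3046) / (619/2816) = 0.42088/0.21982 = 1.91470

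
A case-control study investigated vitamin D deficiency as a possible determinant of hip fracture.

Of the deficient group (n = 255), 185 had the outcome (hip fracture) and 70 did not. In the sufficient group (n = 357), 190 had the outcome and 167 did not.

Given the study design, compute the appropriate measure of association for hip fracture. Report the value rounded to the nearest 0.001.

From the description: a = 185, b = 70, c = 190, d = 167.
This is a case-control study: participants were sampled on outcome status, so risks in the source population cannot be estimated directly — relative risk is not valid here. The odds ratio is the appropriate measure.
OR = (a·d)/(b·c) = (185 × 167) / (70 × 190) = 30895 / 13300 = 2.32293

2.323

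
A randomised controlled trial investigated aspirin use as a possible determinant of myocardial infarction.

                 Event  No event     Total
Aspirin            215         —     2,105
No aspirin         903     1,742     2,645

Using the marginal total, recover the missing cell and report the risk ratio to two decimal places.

0.30

The missing cell is in the exposed row: 2105 − 215 = 1890.
So a = 215, b = 1890, c = 903, d = 1742.
RR = [a/(a+b)] / [c/(c+d)] = (215/2105) / (903/2645) = 0.10214/0.34140 = 0.29917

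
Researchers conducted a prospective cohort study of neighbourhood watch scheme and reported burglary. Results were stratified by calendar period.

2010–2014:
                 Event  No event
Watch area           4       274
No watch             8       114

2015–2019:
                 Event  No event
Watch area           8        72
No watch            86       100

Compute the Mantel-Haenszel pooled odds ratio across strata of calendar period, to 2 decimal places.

0.14

OR_MH = Σ(aᵢdᵢ/nᵢ) / Σ(bᵢcᵢ/nᵢ), where nᵢ is the stratum total.
Stratum 1 (2010–2014): n = 400; a·d/n = 4·114/400 = 1.1400; b·c/n = 274·8/400 = 5.4800
Stratum 2 (2015–2019): n = 266; a·d/n = 8·100/266 = 3.0075; b·c/n = 72·86/266 = 23.2782
OR_MH = (1.1400 + 3.0075) / (5.4800 + 23.2782) = 4.1475 / 28.7582 = 0.14422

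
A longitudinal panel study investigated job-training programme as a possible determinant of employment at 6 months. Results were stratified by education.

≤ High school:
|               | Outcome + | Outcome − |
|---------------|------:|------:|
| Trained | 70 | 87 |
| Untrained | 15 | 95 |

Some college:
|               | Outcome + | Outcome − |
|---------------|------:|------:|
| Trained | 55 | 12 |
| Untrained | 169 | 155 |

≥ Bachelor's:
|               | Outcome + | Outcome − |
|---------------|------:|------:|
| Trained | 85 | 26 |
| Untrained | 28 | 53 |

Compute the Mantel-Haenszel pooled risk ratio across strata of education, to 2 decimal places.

RR_MH = Σ(aᵢ·n₀ᵢ/nᵢ) / Σ(cᵢ·n₁ᵢ/nᵢ), with n₁ᵢ = aᵢ+bᵢ (exposed), n₀ᵢ = cᵢ+dᵢ (unexposed), nᵢ = n₁ᵢ+n₀ᵢ.
Stratum 1 (≤ High school): n₁ = 157, n₀ = 110, n = 267; a·n₀/n = 70·110/267 = 28.8390; c·n₁/n = 15·157/267 = 8.8202
Stratum 2 (Some college): n₁ = 67, n₀ = 324, n = 391; a·n₀/n = 55·324/391 = 45.5754; c·n₁/n = 169·67/391 = 28.9591
Stratum 3 (≥ Bachelor's): n₁ = 111, n₀ = 81, n = 192; a·n₀/n = 85·81/192 = 35.8594; c·n₁/n = 28·111/192 = 16.1875
RR_MH = (28.8390 + 45.5754 + 35.8594) / (8.8202 + 28.9591 + 16.1875) = 110.2738 / 53.9668 = 2.04336

2.04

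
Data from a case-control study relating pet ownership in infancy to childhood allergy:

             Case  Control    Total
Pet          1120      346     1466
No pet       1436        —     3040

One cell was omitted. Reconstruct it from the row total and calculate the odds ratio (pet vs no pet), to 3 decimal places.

3.616

The missing cell is in the unexposed row: 3040 − 1436 = 1604.
So a = 1120, b = 346, c = 1436, d = 1604.
OR = (a·d)/(b·c) = (1120 × 1604) / (346 × 1436) = 1796480 / 496856 = 3.61570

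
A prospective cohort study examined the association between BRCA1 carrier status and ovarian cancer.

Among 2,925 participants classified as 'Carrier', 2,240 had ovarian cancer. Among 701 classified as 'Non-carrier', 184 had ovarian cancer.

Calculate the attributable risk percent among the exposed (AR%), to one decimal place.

From the description: a = 2240, b = 685, c = 184, d = 517.
Risk in exposed = 2240/2925 = 0.76581; risk in unexposed = 184/701 = 0.26248.
RR = 0.76581/0.26248 = 2.91758
AR% = (RR − 1)/RR × 100 = (2.91758 − 1)/2.91758 × 100 = 65.7250%

65.7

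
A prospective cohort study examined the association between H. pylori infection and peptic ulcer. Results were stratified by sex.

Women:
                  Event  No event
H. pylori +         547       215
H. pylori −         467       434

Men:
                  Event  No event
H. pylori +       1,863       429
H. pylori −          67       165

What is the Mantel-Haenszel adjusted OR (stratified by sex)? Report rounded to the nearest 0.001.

3.686

OR_MH = Σ(aᵢdᵢ/nᵢ) / Σ(bᵢcᵢ/nᵢ), where nᵢ is the stratum total.
Stratum 1 (Women): n = 1663; a·d/n = 547·434/1663 = 142.7529; b·c/n = 215·467/1663 = 60.3758
Stratum 2 (Men): n = 2524; a·d/n = 1863·165/2524 = 121.7888; b·c/n = 429·67/2524 = 11.3879
OR_MH = (142.7529 + 121.7888) / (60.3758 + 11.3879) = 264.5417 / 71.7637 = 3.68629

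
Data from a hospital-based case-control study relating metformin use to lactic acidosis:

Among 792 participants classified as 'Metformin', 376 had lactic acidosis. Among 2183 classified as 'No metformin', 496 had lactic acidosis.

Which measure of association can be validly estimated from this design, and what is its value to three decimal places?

3.074

From the description: a = 376, b = 416, c = 496, d = 1687.
This is a hospital-based case-control study: participants were sampled on outcome status, so risks in the source population cannot be estimated directly — relative risk is not valid here. The odds ratio is the appropriate measure.
OR = (a·d)/(b·c) = (376 × 1687) / (416 × 496) = 634312 / 206336 = 3.07417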